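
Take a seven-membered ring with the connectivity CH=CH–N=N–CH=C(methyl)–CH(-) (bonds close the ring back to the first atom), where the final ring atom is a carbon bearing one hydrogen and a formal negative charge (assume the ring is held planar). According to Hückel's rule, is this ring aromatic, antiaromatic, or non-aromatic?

Antiaromatic

Every ring atom contributes a p orbital perpendicular to the ring (each doubly-bonded ring atom is sp² with one p-orbital electron; the doubly-bonded nitrogens are pyridine-type — their lone pairs lie in the ring plane, leaving one electron in the p orbital; the carbanion's lone pair occupies the p orbital), so the π system is cyclic and fully conjugated.
Tallying contributions gives 3 × 2 = 6 from the double-bond units + 2 from the CH(-) atom = 8.
With 8 = 4·2 π electrons, Hückel's rule classifies the planar ring as antiaromatic.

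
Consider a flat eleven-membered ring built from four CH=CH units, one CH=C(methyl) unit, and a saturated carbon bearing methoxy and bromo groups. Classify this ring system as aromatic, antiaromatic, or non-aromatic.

The C(methoxy)(bromo) position has four σ bonds — that saturated carbon is sp³ and has no p orbital in the ring π system — so the cyclic conjugation is interrupted.
Hückel's rule only applies to fully conjugated rings, so this one is simply non-aromatic.

Non-aromatic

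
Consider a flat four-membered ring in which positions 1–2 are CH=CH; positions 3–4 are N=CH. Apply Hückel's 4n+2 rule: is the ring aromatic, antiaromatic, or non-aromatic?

The p orbitals form a continuous loop: the double-bond atoms are sp², each contributing one p electron; each =N– nitrogen is pyridine-type (lone pair in the sp² plane, one electron in the p orbital). The ring is fully conjugated.
Adding the contributions, 2 × 2 = 4 from the 2 double-bond units.
With 4 = 4·1 π electrons, Hückel's rule classifies the planar ring as antiaromatic.

Antiaromatic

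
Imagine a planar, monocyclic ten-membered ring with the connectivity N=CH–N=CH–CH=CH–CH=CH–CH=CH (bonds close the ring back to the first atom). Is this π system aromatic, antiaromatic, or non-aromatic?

Aromatic

Check conjugation: each doubly-bonded ring atom is sp² with one p-orbital electron; the doubly-bonded nitrogens are pyridine-type — their lone pairs lie in the ring plane, leaving one electron in the p orbital — every position has a p orbital, so the cyclic π system is continuous.
Tallying contributions gives 5 × 2 = 10 from the 5 double-bond units.
That gives a 4n+2 count (10, n = 2).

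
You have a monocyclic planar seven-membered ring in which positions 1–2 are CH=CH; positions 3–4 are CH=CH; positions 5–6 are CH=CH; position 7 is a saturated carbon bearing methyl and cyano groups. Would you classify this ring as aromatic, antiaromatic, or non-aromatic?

At the C(methyl)(cyano) position, that saturated carbon is sp³ and has no p orbital in the ring π system; the ring's p-orbital overlap is broken there.
A ring that is not fully conjugated cannot be aromatic or antiaromatic regardless of its π-electron count.

Non-aromatic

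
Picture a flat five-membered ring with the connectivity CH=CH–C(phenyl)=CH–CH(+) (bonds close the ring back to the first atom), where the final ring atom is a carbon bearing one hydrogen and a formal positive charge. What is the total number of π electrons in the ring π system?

4

The p orbitals form a continuous loop: the double-bond atoms are sp², each contributing one p electron; the carbocation has an empty p orbital. The ring is fully conjugated.
Tallying contributions gives 2 × 2 = 4 from the double-bond units + 0 from the CH(+) atom = 4.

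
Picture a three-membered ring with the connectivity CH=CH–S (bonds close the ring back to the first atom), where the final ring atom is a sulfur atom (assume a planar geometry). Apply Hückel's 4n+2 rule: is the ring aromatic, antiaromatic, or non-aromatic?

Antiaromatic

Check conjugation: each doubly-bonded ring atom is sp² with one p-orbital electron; the sulfur donates one lone pair from its p orbital — every position has a p orbital, so the cyclic π system is continuous.
Counting π electrons: 1 × 2 = 2 from the double-bond unit + 2 from the S atom = 4.
With 4 = 4·1 π electrons, Hückel's rule classifies the planar ring as antiaromatic.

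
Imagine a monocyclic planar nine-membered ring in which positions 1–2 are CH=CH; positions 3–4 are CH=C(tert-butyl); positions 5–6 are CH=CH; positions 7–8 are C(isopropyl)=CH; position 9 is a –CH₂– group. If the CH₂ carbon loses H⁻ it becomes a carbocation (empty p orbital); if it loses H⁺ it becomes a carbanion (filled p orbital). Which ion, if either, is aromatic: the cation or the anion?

Both ions have a continuous loop of p orbitals — each ring atom is sp².
Cation: 4 × 2 + 0 = 8 π electrons → 4(2), antiaromatic.
Anion: 4 × 2 + 2 = 10 π electrons → 4(2)+2, aromatic.

The anion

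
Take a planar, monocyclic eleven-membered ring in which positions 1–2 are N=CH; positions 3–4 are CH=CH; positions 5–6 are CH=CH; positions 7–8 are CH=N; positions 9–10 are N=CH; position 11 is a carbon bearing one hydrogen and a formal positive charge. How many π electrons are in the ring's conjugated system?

10

All ring atoms are sp² and supply a p orbital to the ring (every atom in a ring double bond is sp² and brings one electron to the p orbital; the doubly-bonded nitrogens are pyridine-type — their lone pairs lie in the ring plane, leaving one electron in the p orbital; the carbocation has an empty p orbital); the conjugation is uninterrupted.
Counting π electrons: 5 × 2 = 10 from the double-bond units + 0 from the CH(+) atom = 10.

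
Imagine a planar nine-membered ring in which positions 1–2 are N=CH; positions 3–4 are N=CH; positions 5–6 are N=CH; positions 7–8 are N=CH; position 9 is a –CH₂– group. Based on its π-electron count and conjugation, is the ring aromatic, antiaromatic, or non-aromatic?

Non-aromatic

The CH2 carbon is saturated: the tetrahedral CH₂ carbon is sp³ and has no p orbital in the ring π system. Conjugation is not continuous around the ring.
Without a continuous loop of overlapping p orbitals the Hückel electron count never comes into play.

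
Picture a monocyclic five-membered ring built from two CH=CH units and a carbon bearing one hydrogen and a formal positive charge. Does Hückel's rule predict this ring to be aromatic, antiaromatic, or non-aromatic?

Every ring atom contributes a p orbital perpendicular to the ring (every atom in a ring double bond is sp² and brings one electron to the p orbital; the carbocation has an empty p orbital), so the π system is cyclic and fully conjugated.
Adding the contributions, 2 × 2 = 4 from the double-bond units + 0 from the CH(+) atom = 4.
A 4n π count (4, n = 1) in a planar conjugated ring means antiaromatic.
This is the cyclopentadienyl cation.

Antiaromatic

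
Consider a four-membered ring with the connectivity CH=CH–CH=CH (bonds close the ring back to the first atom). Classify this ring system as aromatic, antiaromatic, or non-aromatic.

Antiaromatic

The p orbitals form a continuous loop: every atom in a ring double bond is sp² and brings one electron to the p orbital. The ring is fully conjugated.
Counting π electrons: 2 × 2 = 4 from the 2 double-bond units.
With 4 = 4·1 π electrons, Hückel's rule classifies the planar ring as antiaromatic.
This is cyclobutadiene.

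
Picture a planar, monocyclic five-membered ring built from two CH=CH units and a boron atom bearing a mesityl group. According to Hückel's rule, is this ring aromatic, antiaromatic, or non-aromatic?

Antiaromatic

All ring atoms are sp² and supply a p orbital to the ring (the double-bond atoms are sp², each contributing one p electron; the boron has an empty p orbital); the conjugation is uninterrupted.
Counting π electrons: 2 × 2 = 4 from the double-bond units + 0 from the B(mesityl) atom = 4.
A 4n π count (4, n = 1) in a planar conjugated ring means antiaromatic.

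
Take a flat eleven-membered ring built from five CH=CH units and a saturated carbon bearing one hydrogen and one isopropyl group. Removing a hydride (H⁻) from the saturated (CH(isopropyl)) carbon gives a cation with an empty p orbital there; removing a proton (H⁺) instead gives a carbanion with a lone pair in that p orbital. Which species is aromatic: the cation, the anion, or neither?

The cation

In both ions every ring atom is sp² and contributes a p orbital, so both rings are fully conjugated.
Cation: 5 × 2 + 0 = 10 π electrons → 4(2)+2, aromatic.
Anion: 5 × 2 + 2 = 12 π electrons → 4(3), antiaromatic.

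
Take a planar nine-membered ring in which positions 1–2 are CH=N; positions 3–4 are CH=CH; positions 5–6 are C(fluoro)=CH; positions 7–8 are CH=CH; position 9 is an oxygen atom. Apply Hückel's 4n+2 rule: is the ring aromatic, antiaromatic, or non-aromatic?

The p orbitals form a continuous loop: the double-bond atoms are sp², each contributing one p electron; each sp² =N– keeps its lone pair in-plane and puts one electron into the π system; the oxygen donates one lone pair from its p orbital. The ring is fully conjugated.
Tallying contributions gives 4 × 2 = 8 from the double-bond units + 2 from the O atom = 10.
With 10 π electrons (n = 2), the Hückel 4n+2 condition holds.

Aromatic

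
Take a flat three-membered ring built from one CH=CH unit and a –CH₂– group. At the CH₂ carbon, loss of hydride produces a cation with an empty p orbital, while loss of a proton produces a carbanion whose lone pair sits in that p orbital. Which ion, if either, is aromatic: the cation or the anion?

Both ions have a continuous loop of p orbitals — each ring atom is sp².
Cation: 1 × 2 + 0 = 2 π electrons → 4(0)+2, aromatic.
Anion: 1 × 2 + 2 = 4 π electrons → 4(1), antiaromatic.

The cation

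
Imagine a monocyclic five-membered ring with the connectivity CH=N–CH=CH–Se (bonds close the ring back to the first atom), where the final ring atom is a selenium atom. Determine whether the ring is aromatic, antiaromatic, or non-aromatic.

Check conjugation: each doubly-bonded ring atom is sp² with one p-orbital electron; each sp² =N– keeps its lone pair in-plane and puts one electron into the π system; the selenium donates one lone pair from its p orbital — every position has a p orbital, so the cyclic π system is continuous.
Tallying contributions gives 2 × 2 = 4 from the double-bond units + 2 from the Se atom = 6.
Since 6 = 4·1 + 2, the ring meets the 4n+2 criterion.

Aromatic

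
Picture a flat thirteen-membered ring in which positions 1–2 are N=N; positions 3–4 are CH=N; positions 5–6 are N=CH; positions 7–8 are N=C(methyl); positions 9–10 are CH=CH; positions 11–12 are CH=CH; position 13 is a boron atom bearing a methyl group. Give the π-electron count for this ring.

12

Every ring atom contributes a p orbital perpendicular to the ring (the double-bond atoms are sp², each contributing one p electron; each =N– nitrogen is pyridine-type (lone pair in the sp² plane, one electron in the p orbital); the boron has an empty p orbital), so the π system is cyclic and fully conjugated.
Adding the contributions, 6 × 2 = 12 from the double-bond units + 0 from the B(methyl) atom = 12.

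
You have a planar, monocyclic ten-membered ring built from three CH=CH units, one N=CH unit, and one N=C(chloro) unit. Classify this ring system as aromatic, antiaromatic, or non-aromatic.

All ring atoms are sp² and supply a p orbital to the ring (every atom in a ring double bond is sp² and brings one electron to the p orbital; the doubly-bonded nitrogens are pyridine-type — their lone pairs lie in the ring plane, leaving one electron in the p orbital); the conjugation is uninterrupted.
π-electron count: 5 × 2 = 10 from the 5 double-bond units.
With 10 π electrons (n = 2), the Hückel 4n+2 condition holds.

Aromatic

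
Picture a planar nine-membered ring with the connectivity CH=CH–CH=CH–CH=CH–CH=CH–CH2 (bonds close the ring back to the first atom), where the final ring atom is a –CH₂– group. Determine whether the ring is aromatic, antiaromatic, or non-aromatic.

Non-aromatic

Because the tetrahedral CH₂ carbon is sp³ and has no p orbital in the ring π system at the CH2 position, the π system cannot extend all the way around the ring.
Broken conjugation rules out both aromaticity and antiaromaticity.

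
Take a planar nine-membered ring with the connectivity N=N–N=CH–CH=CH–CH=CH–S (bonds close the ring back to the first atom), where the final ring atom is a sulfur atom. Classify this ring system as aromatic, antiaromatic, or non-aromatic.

Aromatic

All ring atoms are sp² and supply a p orbital to the ring (each doubly-bonded ring atom is sp² with one p-orbital electron; each =N– nitrogen is pyridine-type (lone pair in the sp² plane, one electron in the p orbital); the sulfur donates one lone pair from its p orbital); the conjugation is uninterrupted.
Tallying contributions gives 4 × 2 = 8 from the double-bond units + 2 from the S atom = 10.
With 10 π electrons (n = 2), the Hückel 4n+2 condition holds.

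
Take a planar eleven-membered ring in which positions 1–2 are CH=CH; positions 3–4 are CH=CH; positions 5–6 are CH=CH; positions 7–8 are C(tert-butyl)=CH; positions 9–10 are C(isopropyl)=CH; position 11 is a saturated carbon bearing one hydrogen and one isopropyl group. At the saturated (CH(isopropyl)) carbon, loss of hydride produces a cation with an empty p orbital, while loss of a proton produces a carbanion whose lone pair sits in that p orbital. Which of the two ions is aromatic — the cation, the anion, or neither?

In either ion the ring is fully conjugated: every atom, including the new sp² carbon, supplies a p orbital.
Cation: 5 × 2 + 0 = 10 π electrons → 4(2)+2, aromatic.
Anion: 5 × 2 + 2 = 12 π electrons → 4(3), antiaromatic.

The cation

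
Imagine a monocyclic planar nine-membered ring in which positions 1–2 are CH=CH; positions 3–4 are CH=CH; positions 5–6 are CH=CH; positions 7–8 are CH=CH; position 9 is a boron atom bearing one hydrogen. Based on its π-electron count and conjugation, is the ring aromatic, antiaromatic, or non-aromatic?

Antiaromatic

All ring atoms are sp² and supply a p orbital to the ring (the double-bond atoms are sp², each contributing one p electron; the boron has an empty p orbital); the conjugation is uninterrupted.
Adding the contributions, 4 × 2 = 8 from the double-bond units + 0 from the BH atom = 8.
8 = 4(2); a planar, fully conjugated 4n system is antiaromatic.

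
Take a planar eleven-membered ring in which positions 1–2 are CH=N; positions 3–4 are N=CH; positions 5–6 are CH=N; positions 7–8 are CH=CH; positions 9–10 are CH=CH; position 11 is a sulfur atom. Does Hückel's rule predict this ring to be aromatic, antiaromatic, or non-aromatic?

All ring atoms are sp² and supply a p orbital to the ring (the double-bond atoms are sp², each contributing one p electron; each =N– nitrogen is pyridine-type (lone pair in the sp² plane, one electron in the p orbital); the sulfur donates one lone pair from its p orbital); the conjugation is uninterrupted.
Tallying contributions gives 5 × 2 = 10 from the double-bond units + 2 from the S atom = 12.
12 = 4(3); a planar, fully conjugated 4n system is antiaromatic.

Antiaromatic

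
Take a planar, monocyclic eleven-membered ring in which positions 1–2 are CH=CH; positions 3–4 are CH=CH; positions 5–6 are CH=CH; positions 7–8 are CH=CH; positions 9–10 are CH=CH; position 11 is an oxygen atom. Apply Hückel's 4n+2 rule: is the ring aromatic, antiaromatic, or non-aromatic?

The p orbitals form a continuous loop: every atom in a ring double bond is sp² and brings one electron to the p orbital; the oxygen donates one lone pair from its p orbital. The ring is fully conjugated.
π-electron count: 5 × 2 = 10 from the double-bond units + 2 from the O atom = 12.
12 is a 4n count (n = 3), so the planar conjugated ring is antiaromatic.

Antiaromatic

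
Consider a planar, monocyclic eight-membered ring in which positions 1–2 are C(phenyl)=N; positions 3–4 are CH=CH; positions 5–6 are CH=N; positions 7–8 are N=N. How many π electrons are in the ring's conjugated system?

8

Check conjugation: every atom in a ring double bond is sp² and brings one electron to the p orbital; each sp² =N– keeps its lone pair in-plane and puts one electron into the π system — every position has a p orbital, so the cyclic π system is continuous.
π-electron count: 4 × 2 = 8 from the 4 double-bond units.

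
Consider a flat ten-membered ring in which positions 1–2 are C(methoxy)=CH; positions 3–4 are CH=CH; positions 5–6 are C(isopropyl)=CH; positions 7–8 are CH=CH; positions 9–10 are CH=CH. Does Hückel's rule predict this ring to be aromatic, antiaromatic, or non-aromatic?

The p orbitals form a continuous loop: the double-bond atoms are sp², each contributing one p electron. The ring is fully conjugated.
Counting π electrons: 5 × 2 = 10 from the 5 double-bond units.
10 = 4(2) + 2, which satisfies Hückel's 4n+2 rule.

Aromatic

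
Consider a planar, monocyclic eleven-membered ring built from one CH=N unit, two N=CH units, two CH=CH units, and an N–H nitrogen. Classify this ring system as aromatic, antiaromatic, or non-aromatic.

Antiaromatic

Every ring atom contributes a p orbital perpendicular to the ring (each doubly-bonded ring atom is sp² with one p-orbital electron; the doubly-bonded nitrogens are pyridine-type — their lone pairs lie in the ring plane, leaving one electron in the p orbital; the pyrrole-type nitrogen donates its lone pair from the p orbital), so the π system is cyclic and fully conjugated.
π-electron count: 5 × 2 = 10 from the double-bond units + 2 from the NH atom = 12.
12 is a 4n count (n = 3), so the planar conjugated ring is antiaromatic.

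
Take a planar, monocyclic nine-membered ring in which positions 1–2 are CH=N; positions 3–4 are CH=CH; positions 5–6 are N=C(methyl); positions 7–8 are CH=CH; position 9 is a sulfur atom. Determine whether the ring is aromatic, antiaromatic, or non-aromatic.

Aromatic

The p orbitals form a continuous loop: the double-bond atoms are sp², each contributing one p electron; the doubly-bonded nitrogens are pyridine-type — their lone pairs lie in the ring plane, leaving one electron in the p orbital; the sulfur donates one lone pair from its p orbital. The ring is fully conjugated.
Adding the contributions, 4 × 2 = 8 from the double-bond units + 2 from the S atom = 10.
With 10 π electrons (n = 2), the Hückel 4n+2 condition holds.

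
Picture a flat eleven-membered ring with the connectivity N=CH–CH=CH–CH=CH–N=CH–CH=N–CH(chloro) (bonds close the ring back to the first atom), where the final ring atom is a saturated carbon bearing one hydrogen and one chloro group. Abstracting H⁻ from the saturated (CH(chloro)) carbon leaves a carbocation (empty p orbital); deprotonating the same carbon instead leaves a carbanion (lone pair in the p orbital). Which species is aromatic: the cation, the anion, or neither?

The cation

In either ion the ring is fully conjugated: every atom, including the new sp² carbon, supplies a p orbital.
Cation: 5 × 2 + 0 = 10 π electrons → 4(2)+2, aromatic.
Anion: 5 × 2 + 2 = 12 π electrons → 4(3), antiaromatic.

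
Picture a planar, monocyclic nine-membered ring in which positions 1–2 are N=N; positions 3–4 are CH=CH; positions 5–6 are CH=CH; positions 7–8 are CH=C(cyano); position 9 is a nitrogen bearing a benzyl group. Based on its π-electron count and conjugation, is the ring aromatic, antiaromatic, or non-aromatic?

Aromatic

Check conjugation: each doubly-bonded ring atom is sp² with one p-orbital electron; the doubly-bonded nitrogens are pyridine-type — their lone pairs lie in the ring plane, leaving one electron in the p orbital; the pyrrole-type nitrogen donates its lone pair from the p orbital — every position has a p orbital, so the cyclic π system is continuous.
Adding the contributions, 4 × 2 = 8 from the double-bond units + 2 from the N(benzyl) atom = 10.
That gives a 4n+2 count (10, n = 2).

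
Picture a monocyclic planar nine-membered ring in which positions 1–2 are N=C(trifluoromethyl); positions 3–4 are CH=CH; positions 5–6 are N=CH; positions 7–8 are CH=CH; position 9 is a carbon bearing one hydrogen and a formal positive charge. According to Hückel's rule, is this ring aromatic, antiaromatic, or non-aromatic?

All ring atoms are sp² and supply a p orbital to the ring (the double-bond atoms are sp², each contributing one p electron; the doubly-bonded nitrogens are pyridine-type — their lone pairs lie in the ring plane, leaving one electron in the p orbital; the carbocation has an empty p orbital); the conjugation is uninterrupted.
Tallying contributions gives 4 × 2 = 8 from the double-bond units + 0 from the CH(+) atom = 8.
8 is a 4n count (n = 2), so the planar conjugated ring is antiaromatic.

Antiaromatic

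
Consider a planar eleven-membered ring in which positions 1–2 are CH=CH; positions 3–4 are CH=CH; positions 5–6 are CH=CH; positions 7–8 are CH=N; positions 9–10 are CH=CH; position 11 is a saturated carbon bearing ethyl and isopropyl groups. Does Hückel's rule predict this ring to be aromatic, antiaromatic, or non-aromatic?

Non-aromatic

The C(ethyl)(isopropyl) carbon is saturated: that saturated carbon is sp³ and has no p orbital in the ring π system. Conjugation is not continuous around the ring.
A ring that is not fully conjugated cannot be aromatic or antiaromatic regardless of its π-electron count.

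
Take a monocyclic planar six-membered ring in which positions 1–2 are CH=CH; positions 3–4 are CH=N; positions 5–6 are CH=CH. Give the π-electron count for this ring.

6

All ring atoms are sp² and supply a p orbital to the ring (each doubly-bonded ring atom is sp² with one p-orbital electron; the doubly-bonded nitrogens are pyridine-type — their lone pairs lie in the ring plane, leaving one electron in the p orbital); the conjugation is uninterrupted.
Counting π electrons: 3 × 2 = 6 from the 3 double-bond units.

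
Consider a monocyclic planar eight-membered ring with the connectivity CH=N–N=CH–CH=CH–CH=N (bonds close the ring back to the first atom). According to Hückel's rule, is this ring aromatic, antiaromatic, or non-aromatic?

Antiaromatic

Every ring atom contributes a p orbital perpendicular to the ring (every atom in a ring double bond is sp² and brings one electron to the p orbital; each =N– nitrogen is pyridine-type (lone pair in the sp² plane, one electron in the p orbital)), so the π system is cyclic and fully conjugated.
Tallying contributions gives 4 × 2 = 8 from the 4 double-bond units.
With 8 = 4·2 π electrons, Hückel's rule classifies the planar ring as antiaromatic.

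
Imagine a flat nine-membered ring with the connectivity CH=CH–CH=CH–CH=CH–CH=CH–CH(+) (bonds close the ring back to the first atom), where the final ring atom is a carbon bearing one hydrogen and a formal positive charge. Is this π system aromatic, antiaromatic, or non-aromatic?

Antiaromatic

Check conjugation: the double-bond atoms are sp², each contributing one p electron; the carbocation has an empty p orbital — every position has a p orbital, so the cyclic π system is continuous.
Adding the contributions, 4 × 2 = 8 from the double-bond units + 0 from the CH(+) atom = 8.
8 is a 4n count (n = 2), so the planar conjugated ring is antiaromatic.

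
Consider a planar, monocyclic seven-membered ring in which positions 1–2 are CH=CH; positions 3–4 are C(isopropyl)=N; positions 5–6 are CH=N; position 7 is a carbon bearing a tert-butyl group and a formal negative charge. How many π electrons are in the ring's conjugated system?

8

All ring atoms are sp² and supply a p orbital to the ring (each doubly-bonded ring atom is sp² with one p-orbital electron; each sp² =N– keeps its lone pair in-plane and puts one electron into the π system; the carbanion's lone pair occupies the p orbital); the conjugation is uninterrupted.
Tallying contributions gives 3 × 2 = 6 from the double-bond units + 2 from the C(tert-butyl)(-) atom = 8.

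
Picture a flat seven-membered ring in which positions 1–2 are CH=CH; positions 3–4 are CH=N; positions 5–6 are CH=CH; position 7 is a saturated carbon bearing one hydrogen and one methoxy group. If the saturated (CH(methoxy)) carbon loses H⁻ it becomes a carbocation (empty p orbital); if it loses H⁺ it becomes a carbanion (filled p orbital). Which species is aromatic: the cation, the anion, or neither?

The cation

In both ions every ring atom is sp² and contributes a p orbital, so both rings are fully conjugated.
Cation: 3 × 2 + 0 = 6 π electrons → 4(1)+2, aromatic.
Anion: 3 × 2 + 2 = 8 π electrons → 4(2), antiaromatic.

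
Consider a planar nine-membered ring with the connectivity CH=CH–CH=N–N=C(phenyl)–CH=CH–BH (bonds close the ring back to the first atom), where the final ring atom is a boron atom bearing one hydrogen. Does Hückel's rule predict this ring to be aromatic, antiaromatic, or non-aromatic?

Antiaromatic

Check conjugation: every atom in a ring double bond is sp² and brings one electron to the p orbital; the doubly-bonded nitrogens are pyridine-type — their lone pairs lie in the ring plane, leaving one electron in the p orbital; the boron has an empty p orbital — every position has a p orbital, so the cyclic π system is continuous.
Counting π electrons: 4 × 2 = 8 from the double-bond units + 0 from the BH atom = 8.
With 8 = 4·2 π electrons, Hückel's rule classifies the planar ring as antiaromatic.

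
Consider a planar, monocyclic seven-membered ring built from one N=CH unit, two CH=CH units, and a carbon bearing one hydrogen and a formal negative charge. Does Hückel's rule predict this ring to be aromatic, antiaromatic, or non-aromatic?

Check conjugation: the double-bond atoms are sp², each contributing one p electron; each sp² =N– keeps its lone pair in-plane and puts one electron into the π system; the carbanion's lone pair occupies the p orbital — every position has a p orbital, so the cyclic π system is continuous.
Counting π electrons: 3 × 2 = 6 from the double-bond units + 2 from the CH(-) atom = 8.
8 = 4(2); a planar, fully conjugated 4n system is antiaromatic.

Antiaromatic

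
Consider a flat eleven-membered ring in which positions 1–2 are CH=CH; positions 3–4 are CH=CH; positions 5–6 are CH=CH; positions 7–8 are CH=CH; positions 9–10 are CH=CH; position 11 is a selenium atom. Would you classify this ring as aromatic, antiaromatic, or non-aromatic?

Check conjugation: the double-bond atoms are sp², each contributing one p electron; the selenium donates one lone pair from its p orbital — every position has a p orbital, so the cyclic π system is continuous.
π-electron count: 5 × 2 = 10 from the double-bond units + 2 from the Se atom = 12.
12 = 4(3); a planar, fully conjugated 4n system is antiaromatic.

Antiaromatic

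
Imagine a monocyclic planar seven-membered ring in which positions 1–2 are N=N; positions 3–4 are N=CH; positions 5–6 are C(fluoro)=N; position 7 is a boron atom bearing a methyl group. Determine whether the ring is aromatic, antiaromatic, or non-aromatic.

All ring atoms are sp² and supply a p orbital to the ring (each doubly-bonded ring atom is sp² with one p-orbital electron; the doubly-bonded nitrogens are pyridine-type — their lone pairs lie in the ring plane, leaving one electron in the p orbital; the boron has an empty p orbital); the conjugation is uninterrupted.
Adding the contributions, 3 × 2 = 6 from the double-bond units + 0 from the B(methyl) atom = 6.
With 6 π electrons (n = 1), the Hückel 4n+2 condition holds.

Aromatic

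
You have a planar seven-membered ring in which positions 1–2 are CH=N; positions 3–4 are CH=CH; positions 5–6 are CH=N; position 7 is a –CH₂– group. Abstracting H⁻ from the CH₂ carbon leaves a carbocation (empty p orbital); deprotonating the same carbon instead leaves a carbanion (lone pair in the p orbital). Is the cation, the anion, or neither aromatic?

Once that carbon is sp², every ring atom has a p orbital and both ions are fully conjugated.
Cation: 3 × 2 + 0 = 6 π electrons → 4(1)+2, aromatic.
Anion: 3 × 2 + 2 = 8 π electrons → 4(2), antiaromatic.

The cation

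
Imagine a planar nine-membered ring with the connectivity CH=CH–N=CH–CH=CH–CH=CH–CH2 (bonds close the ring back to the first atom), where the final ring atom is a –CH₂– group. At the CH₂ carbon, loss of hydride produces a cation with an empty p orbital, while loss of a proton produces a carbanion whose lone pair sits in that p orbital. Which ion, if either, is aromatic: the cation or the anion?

In both ions every ring atom is sp² and contributes a p orbital, so both rings are fully conjugated.
Cation: 4 × 2 + 0 = 8 π electrons → 4(2), antiaromatic.
Anion: 4 × 2 + 2 = 10 π electrons → 4(2)+2, aromatic.

The anion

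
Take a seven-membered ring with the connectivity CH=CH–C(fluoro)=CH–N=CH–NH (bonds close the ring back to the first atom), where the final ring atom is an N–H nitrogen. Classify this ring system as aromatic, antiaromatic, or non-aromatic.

Every ring atom contributes a p orbital perpendicular to the ring (the double-bond atoms are sp², each contributing one p electron; each sp² =N– keeps its lone pair in-plane and puts one electron into the π system; the pyrrole-type nitrogen donates its lone pair from the p orbital), so the π system is cyclic and fully conjugated.
Tallying contributions gives 3 × 2 = 6 from the double-bond units + 2 from the NH atom = 8.
8 is a 4n count (n = 2), so the planar conjugated ring is antiaromatic.

Antiaromatic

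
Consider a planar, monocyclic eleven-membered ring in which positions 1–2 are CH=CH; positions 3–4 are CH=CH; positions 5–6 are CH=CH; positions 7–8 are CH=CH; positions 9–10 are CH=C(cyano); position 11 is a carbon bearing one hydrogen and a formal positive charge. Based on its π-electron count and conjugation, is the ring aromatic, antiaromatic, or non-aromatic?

Aromatic

Every ring atom contributes a p orbital perpendicular to the ring (the double-bond atoms are sp², each contributing one p electron; the carbocation has an empty p orbital), so the π system is cyclic and fully conjugated.
Tallying contributions gives 5 × 2 = 10 from the double-bond units + 0 from the CH(+) atom = 10.
10 = 4(2) + 2, which satisfies Hückel's 4n+2 rule.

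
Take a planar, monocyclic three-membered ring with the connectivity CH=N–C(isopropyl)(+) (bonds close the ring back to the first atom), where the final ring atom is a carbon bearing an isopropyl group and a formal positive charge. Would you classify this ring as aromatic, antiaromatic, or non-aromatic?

Aromatic

The p orbitals form a continuous loop: each doubly-bonded ring atom is sp² with one p-orbital electron; each sp² =N– keeps its lone pair in-plane and puts one electron into the π system; the carbocation has an empty p orbital. The ring is fully conjugated.
π-electron count: 1 × 2 = 2 from the double-bond unit + 0 from the C(isopropyl)(+) atom = 2.
Since 2 = 4·0 + 2, the ring meets the 4n+2 criterion.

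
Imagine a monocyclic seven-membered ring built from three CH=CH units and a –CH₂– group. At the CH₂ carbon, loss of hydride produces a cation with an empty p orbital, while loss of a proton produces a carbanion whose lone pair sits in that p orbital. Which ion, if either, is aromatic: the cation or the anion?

Once that carbon is sp², every ring atom has a p orbital and both ions are fully conjugated.
Cation: 3 × 2 + 0 = 6 π electrons → 4(1)+2, aromatic.
Anion: 3 × 2 + 2 = 8 π electrons → 4(2), antiaromatic.

The cation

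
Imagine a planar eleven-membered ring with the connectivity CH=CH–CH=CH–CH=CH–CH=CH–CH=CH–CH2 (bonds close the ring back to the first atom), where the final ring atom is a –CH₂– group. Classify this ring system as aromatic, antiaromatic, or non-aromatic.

The CH2 position has four σ bonds — the tetrahedral CH₂ carbon is sp³ and has no p orbital in the ring π system — so the cyclic conjugation is interrupted.
Without a continuous loop of overlapping p orbitals the Hückel electron count never comes into play.

Non-aromatic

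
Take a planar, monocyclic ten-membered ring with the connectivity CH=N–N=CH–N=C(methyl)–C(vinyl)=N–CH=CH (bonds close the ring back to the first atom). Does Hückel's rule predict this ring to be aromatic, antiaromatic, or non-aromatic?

Aromatic

Check conjugation: the double-bond atoms are sp², each contributing one p electron; each =N– nitrogen is pyridine-type (lone pair in the sp² plane, one electron in the p orbital) — every position has a p orbital, so the cyclic π system is continuous.
π-electron count: 5 × 2 = 10 from the 5 double-bond units.
10 = 4(2) + 2, which satisfies Hückel's 4n+2 rule.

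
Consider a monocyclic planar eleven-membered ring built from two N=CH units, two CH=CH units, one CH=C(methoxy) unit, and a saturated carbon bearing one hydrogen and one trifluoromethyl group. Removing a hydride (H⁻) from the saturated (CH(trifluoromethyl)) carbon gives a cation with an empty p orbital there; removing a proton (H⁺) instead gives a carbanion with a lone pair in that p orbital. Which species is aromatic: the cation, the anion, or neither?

Once that carbon is sp², every ring atom has a p orbital and both ions are fully conjugated.
Cation: 5 × 2 + 0 = 10 π electrons → 4(2)+2, aromatic.
Anion: 5 × 2 + 2 = 12 π electrons → 4(3), antiaromatic.

The cation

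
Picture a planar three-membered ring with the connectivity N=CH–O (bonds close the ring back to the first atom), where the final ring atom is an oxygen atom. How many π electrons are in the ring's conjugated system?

4

Every ring atom contributes a p orbital perpendicular to the ring (each doubly-bonded ring atom is sp² with one p-orbital electron; each sp² =N– keeps its lone pair in-plane and puts one electron into the π system; the oxygen donates one lone pair from its p orbital), so the π system is cyclic and fully conjugated.
Counting π electrons: 1 × 2 = 2 from the double-bond unit + 2 from the O atom = 4.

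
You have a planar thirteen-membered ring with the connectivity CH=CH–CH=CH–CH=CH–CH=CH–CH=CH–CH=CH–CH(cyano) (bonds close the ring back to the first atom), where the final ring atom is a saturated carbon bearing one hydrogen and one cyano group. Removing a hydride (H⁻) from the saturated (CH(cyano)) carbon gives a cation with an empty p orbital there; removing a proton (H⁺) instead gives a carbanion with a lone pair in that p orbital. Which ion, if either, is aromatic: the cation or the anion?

The anion

Once that carbon is sp², every ring atom has a p orbital and both ions are fully conjugated.
Cation: 6 × 2 + 0 = 12 π electrons → 4(3), antiaromatic.
Anion: 6 × 2 + 2 = 14 π electrons → 4(3)+2, aromatic.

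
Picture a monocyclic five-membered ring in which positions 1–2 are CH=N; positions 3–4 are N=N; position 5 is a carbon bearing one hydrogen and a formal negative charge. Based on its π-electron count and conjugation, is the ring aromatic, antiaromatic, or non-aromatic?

Check conjugation: each doubly-bonded ring atom is sp² with one p-orbital electron; each sp² =N– keeps its lone pair in-plane and puts one electron into the π system; the carbanion's lone pair occupies the p orbital — every position has a p orbital, so the cyclic π system is continuous.
Adding the contributions, 2 × 2 = 4 from the double-bond units + 2 from the CH(-) atom = 6.
6 = 4(1) + 2, which satisfies Hückel's 4n+2 rule.

Aromatic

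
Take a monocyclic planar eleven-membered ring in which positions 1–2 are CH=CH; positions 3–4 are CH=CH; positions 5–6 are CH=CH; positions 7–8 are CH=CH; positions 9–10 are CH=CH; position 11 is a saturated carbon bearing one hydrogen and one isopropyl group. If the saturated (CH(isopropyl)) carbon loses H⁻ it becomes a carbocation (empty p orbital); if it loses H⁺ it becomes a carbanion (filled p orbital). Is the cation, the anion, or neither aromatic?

In both ions every ring atom is sp² and contributes a p orbital, so both rings are fully conjugated.
Cation: 5 × 2 + 0 = 10 π electrons → 4(2)+2, aromatic.
Anion: 5 × 2 + 2 = 12 π electrons → 4(3), antiaromatic.

The cation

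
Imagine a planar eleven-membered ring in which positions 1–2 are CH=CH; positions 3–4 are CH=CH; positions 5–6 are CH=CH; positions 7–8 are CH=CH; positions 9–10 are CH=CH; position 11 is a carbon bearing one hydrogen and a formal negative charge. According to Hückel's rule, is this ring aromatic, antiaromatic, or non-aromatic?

All ring atoms are sp² and supply a p orbital to the ring (the double-bond atoms are sp², each contributing one p electron; the carbanion's lone pair occupies the p orbital); the conjugation is uninterrupted.
Tallying contributions gives 5 × 2 = 10 from the double-bond units + 2 from the CH(-) atom = 12.
12 is a 4n count (n = 3), so the planar conjugated ring is antiaromatic.

Antiaromatic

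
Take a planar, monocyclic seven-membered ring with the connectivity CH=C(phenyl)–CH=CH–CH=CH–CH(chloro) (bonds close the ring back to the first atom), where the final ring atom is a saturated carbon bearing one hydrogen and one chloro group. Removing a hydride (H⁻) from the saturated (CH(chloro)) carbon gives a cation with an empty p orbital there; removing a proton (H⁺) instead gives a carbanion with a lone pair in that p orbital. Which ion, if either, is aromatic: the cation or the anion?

In both ions every ring atom is sp² and contributes a p orbital, so both rings are fully conjugated.
Cation: 3 × 2 + 0 = 6 π electrons → 4(1)+2, aromatic.
Anion: 3 × 2 + 2 = 8 π electrons → 4(2), antiaromatic.

The cation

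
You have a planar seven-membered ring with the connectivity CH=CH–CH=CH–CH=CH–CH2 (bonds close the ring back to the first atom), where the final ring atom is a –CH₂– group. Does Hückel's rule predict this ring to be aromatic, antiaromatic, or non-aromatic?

Non-aromatic

At the CH2 position, the tetrahedral CH₂ carbon is sp³ and has no p orbital in the ring π system; the ring's p-orbital overlap is broken there.
Without a continuous loop of overlapping p orbitals the Hückel electron count never comes into play.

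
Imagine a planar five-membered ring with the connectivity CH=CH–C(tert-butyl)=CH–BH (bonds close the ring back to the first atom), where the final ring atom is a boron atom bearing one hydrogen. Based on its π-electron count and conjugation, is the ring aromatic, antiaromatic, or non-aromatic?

Check conjugation: the double-bond atoms are sp², each contributing one p electron; the boron has an empty p orbital — every position has a p orbital, so the cyclic π system is continuous.
π-electron count: 2 × 2 = 4 from the double-bond units + 0 from the BH atom = 4.
With 4 = 4·1 π electrons, Hückel's rule classifies the planar ring as antiaromatic.

Antiaromatic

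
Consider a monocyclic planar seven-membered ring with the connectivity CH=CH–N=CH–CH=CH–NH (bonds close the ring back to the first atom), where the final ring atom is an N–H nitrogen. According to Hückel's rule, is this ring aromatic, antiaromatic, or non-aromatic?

Antiaromatic

All ring atoms are sp² and supply a p orbital to the ring (the double-bond atoms are sp², each contributing one p electron; each sp² =N– keeps its lone pair in-plane and puts one electron into the π system; the pyrrole-type nitrogen donates its lone pair from the p orbital); the conjugation is uninterrupted.
Adding the contributions, 3 × 2 = 6 from the double-bond units + 2 from the NH atom = 8.
8 is a 4n count (n = 2), so the planar conjugated ring is antiaromatic.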